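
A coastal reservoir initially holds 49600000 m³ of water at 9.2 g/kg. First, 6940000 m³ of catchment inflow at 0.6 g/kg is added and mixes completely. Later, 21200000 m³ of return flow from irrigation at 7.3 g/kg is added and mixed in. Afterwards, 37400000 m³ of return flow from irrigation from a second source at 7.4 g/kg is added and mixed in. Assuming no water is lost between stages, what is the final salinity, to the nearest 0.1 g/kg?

7.7 g/kg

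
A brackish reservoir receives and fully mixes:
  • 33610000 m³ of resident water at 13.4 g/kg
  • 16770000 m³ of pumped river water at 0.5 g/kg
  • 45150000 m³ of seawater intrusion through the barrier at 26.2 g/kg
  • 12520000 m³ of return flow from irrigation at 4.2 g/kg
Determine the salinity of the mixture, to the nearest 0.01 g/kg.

15.68 g/kg

Weighted by volume,
salt = 33,610,000×13.4 + 16,770,000×0.5 + 45,150,000×26.2 + 12,520,000×4.2 = 450,374,000 + 8,385,000 + 1,182,930,000 + 52,584,000 = 1,694,273,000
volume = 33,610,000 + 16,770,000 + 45,150,000 + 12,520,000 = 108,050,000 m³
S = 1,694,273,000 / 108,050,000 = 15.6805 g/kg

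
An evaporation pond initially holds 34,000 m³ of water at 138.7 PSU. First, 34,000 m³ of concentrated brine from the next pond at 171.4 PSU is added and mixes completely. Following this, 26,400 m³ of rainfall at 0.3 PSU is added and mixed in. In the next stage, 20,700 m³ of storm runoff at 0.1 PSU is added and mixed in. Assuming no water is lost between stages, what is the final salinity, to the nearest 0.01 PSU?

91.69 PSU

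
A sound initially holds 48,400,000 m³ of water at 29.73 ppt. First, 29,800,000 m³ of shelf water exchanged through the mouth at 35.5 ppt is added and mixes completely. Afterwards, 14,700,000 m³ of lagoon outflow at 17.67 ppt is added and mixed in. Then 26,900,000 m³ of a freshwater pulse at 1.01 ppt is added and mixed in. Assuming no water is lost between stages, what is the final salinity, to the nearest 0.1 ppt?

23.2 ppt

Conserving salt mass:
Initial salt = 48,400,000×29.73 = 1,438,932,000
After stage 1: salt = 1,438,932,000 + 29,800,000×35.5 = 2,496,832,000; volume = 78,200,000 m³; S = 31.929 ppt
After stage 2: salt = 2,496,832,000 + 14,700,000×17.67 = 2,756,581,000; volume = 92,900,000 m³; S = 29.673 ppt
After stage 3: salt = 2,756,581,000 + 26,900,000×1.01 = 2,783,750,000; volume = 119,800,000 m³
S = 2,783,750,000 / 119,800,000 = 23.2366 ppt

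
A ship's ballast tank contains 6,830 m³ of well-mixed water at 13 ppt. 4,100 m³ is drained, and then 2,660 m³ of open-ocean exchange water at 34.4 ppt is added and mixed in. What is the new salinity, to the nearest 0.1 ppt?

Remaining after removal: 2,730 m³ at 13 ppt (salt = 35,490)
After addition: salt = 35,490 + 2,660×34.4 = 126,994; volume = 5,390 m³
S = 126,994 / 5,390 = 23.561 ppt

23.6 ppt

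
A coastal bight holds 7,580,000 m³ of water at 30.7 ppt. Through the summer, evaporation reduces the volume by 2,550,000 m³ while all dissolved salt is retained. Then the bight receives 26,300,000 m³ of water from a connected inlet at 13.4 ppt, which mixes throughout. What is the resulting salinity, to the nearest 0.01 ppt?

18.68 ppt

After evaporation: salt = 7,580,000×30.7 = 232,706,000; volume = 7,580,000 − 2,550,000 = 5,030,000 m³
After mixing: salt = 232,706,000 + 26,300,000×13.4 = 585,126,000; volume = 5,030,000 + 26,300,000 = 31,330,000 m³
S = 585,126,000 / 31,330,000 = 18.6762 ppt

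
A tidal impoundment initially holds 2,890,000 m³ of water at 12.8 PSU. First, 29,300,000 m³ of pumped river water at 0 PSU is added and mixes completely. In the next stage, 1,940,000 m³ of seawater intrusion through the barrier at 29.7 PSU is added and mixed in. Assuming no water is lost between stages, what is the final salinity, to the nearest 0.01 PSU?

Mass of salt is conserved:
Initial salt = 2,890,000×12.8 = 36,992,000
After stage 1: salt = 36,992,000 + 29,300,000×0 = 36,992,000; volume = 32,190,000 m³; S = 1.149 PSU
After stage 2: salt = 36,992,000 + 1,940,000×29.7 = 94,610,000; volume = 34,130,000 m³
S = 94,610,000 / 34,130,000 = 2.772 PSU

2.77 PSU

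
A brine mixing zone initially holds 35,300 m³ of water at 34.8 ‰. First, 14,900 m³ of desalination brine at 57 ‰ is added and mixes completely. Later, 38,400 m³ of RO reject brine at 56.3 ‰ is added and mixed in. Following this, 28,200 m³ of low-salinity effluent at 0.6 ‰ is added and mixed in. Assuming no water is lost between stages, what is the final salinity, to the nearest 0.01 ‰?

Mass of salt is conserved:
Initial salt = 35,300×34.8 = 1,228,440
After stage 1: salt = 1,228,440 + 14,900×57 = 2,077,740; volume = 50,200 m³; S = 41.389 ‰
After stage 2: salt = 2,077,740 + 38,400×56.3 = 4,239,660; volume = 88,600 m³; S = 47.852 ‰
After stage 3: salt = 4,239,660 + 28,200×0.6 = 4,256,580; volume = 116,800 m³
S = 4,256,580 / 116,800 = 36.4433 ‰

36.44 ‰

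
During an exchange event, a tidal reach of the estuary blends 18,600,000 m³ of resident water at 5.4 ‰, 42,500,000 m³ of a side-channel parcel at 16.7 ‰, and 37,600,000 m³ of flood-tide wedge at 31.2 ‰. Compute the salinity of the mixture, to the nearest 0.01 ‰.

By conservation of dissolved salt,
salt = 18,600,000×5.4 + 42,500,000×16.7 + 37,600,000×31.2 = 100,440,000 + 709,750,000 + 1,173,120,000 = 1,983,310,000
volume = 18,600,000 + 42,500,000 + 37,600,000 = 98,700,000 m³
S = 1,983,310,000 / 98,700,000 = 20.0943 ‰

20.09 ‰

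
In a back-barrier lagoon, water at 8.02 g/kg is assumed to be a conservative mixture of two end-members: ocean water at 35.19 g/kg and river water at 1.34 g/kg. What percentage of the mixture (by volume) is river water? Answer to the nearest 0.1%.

80.3%

Let f be the freshwater fraction. Salt balance per unit volume:
f×1.34 + (1−f)×35.19 = 8.02
f = (35.19 − 8.02) / (35.19 − 1.34) = 27.17/33.85 = 0.8027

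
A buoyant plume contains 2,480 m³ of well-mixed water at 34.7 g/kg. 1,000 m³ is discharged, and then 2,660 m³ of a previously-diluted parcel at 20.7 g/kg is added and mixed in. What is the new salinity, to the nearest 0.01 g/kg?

Remaining after removal: 1,480 m³ at 34.7 g/kg (salt = 51,356)
After addition: salt = 51,356 + 2,660×20.7 = 106,418; volume = 4,140 m³
S = 106,418 / 4,140 = 25.7048 g/kg

25.70 g/kg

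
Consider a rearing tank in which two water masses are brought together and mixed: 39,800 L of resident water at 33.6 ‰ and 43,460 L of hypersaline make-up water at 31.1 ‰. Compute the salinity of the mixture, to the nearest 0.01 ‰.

32.30 ‰

Conserving salt mass:
salt = 39,800×33.6 + 43,460×31.1 = 1,337,280 + 1,351,606 = 2,688,886
volume = 39,800 + 43,460 = 83,260 L
S = 2,688,886 / 83,260 = 32.2951 ‰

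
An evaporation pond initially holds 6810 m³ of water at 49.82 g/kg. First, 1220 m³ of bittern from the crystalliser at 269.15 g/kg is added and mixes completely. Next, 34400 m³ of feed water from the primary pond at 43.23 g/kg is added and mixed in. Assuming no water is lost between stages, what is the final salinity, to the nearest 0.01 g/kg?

50.78 g/kg

Weighted by volume,
Initial salt = 6,810×49.82 = 339,274.2
After stage 1: salt = 339,274.2 + 1,220×269.15 = 667,637.2; volume = 8,030 m³; S = 83.143 g/kg
After stage 2: salt = 667,637.2 + 34,400×43.23 = 2,154,749.2; volume = 42,430 m³
S = 2,154,749.2 / 42,430 = 50.7836 g/kg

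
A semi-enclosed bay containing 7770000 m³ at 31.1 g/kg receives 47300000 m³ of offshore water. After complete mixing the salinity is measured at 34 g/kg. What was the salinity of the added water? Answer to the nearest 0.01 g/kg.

Salt balance: 7,770,000×31.1 + 47,300,000×S = 55,070,000×34
241,647,000 + 47,300,000·S = 1,872,380,000
S = (1,872,380,000 − 241,647,000) / 47,300,000 = 34.4764 g/kg

34.48 g/kg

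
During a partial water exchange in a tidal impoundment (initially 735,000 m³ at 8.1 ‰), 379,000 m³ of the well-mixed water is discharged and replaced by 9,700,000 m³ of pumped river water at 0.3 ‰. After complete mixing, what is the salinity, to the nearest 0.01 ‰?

Remaining after removal: 356,000 m³ at 8.1 ‰ (salt = 2,883,600)
After addition: salt = 2,883,600 + 9,700,000×0.3 = 5,793,600; volume = 10,056,000 m³
S = 5,793,600 / 10,056,000 = 0.5761 ‰

0.58 ‰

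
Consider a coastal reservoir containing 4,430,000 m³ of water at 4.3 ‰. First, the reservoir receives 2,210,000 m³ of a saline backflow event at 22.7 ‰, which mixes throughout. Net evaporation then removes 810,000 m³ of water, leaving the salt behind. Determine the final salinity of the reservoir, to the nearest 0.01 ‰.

11.87 ‰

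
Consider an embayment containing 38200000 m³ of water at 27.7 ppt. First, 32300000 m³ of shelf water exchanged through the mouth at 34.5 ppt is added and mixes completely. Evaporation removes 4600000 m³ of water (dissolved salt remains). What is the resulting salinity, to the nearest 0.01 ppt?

32.97 ppt

After mixing: salt = 38,200,000×27.7 + 32,300,000×34.5 = 2,172,490,000; volume = 70,500,000 m³
After evaporation: salt unchanged = 2,172,490,000; volume = 70,500,000 − 4,600,000 = 65,900,000 m³
S = 2,172,490,000 / 65,900,000 = 32.9665 ppt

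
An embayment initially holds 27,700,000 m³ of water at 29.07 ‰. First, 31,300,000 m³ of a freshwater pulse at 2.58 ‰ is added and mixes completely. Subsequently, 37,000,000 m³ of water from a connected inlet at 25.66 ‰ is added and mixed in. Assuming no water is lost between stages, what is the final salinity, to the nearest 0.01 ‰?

Mass of salt is conserved:
Initial salt = 27,700,000×29.07 = 805,239,000
After stage 1: salt = 805,239,000 + 31,300,000×2.58 = 885,993,000; volume = 59,000,000 m³; S = 15.017 ‰
After stage 2: salt = 885,993,000 + 37,000,000×25.66 = 1,835,413,000; volume = 96,000,000 m³
S = 1,835,413,000 / 96,000,000 = 19.1189 ‰

19.12 ‰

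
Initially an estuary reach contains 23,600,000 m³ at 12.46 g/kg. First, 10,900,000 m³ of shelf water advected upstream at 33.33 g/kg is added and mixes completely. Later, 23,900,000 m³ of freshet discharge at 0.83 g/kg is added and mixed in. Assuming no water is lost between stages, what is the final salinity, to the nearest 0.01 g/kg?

Conserving salt mass:
Initial salt = 23,600,000×12.46 = 294,056,000
After stage 1: salt = 294,056,000 + 10,900,000×33.33 = 657,353,000; volume = 34,500,000 m³; S = 19.054 g/kg
After stage 2: salt = 657,353,000 + 23,900,000×0.83 = 677,190,000; volume = 58,400,000 m³
S = 677,190,000 / 58,400,000 = 11.5957 g/kg

11.60 g/kg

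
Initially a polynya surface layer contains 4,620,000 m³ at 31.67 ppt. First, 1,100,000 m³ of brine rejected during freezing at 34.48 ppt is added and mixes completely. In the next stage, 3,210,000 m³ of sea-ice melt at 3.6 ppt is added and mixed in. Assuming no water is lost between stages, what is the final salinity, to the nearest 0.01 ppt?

21.93 ppt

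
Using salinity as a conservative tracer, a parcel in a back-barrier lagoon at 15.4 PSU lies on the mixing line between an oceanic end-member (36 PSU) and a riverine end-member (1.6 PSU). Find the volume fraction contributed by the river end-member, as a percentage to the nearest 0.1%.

59.9%

Let f be the freshwater fraction. Salt balance per unit volume:
f×1.6 + (1−f)×36 = 15.4
f = (36 − 15.4) / (36 − 1.6) = 20.6/34.4 = 0.5988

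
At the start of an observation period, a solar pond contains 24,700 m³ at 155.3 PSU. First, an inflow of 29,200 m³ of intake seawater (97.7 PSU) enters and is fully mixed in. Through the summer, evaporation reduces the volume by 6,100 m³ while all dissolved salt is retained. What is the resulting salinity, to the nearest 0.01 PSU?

After mixing: salt = 24,700×155.3 + 29,200×97.7 = 6,688,750; volume = 53,900 m³
After evaporation: salt unchanged = 6,688,750; volume = 53,900 − 6,100 = 47,800 m³
S = 6,688,750 / 47,800 = 139.932 PSU

139.93 PSU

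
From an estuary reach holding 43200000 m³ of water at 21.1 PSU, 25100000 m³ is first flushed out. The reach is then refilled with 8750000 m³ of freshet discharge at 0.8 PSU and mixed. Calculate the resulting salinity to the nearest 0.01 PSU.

14.48 PSU

Remaining after removal: 18,100,000 m³ at 21.1 PSU (salt = 381,910,000)
After addition: salt = 381,910,000 + 8,750,000×0.8 = 388,910,000; volume = 26,850,000 m³
S = 388,910,000 / 26,850,000 = 14.4845 PSU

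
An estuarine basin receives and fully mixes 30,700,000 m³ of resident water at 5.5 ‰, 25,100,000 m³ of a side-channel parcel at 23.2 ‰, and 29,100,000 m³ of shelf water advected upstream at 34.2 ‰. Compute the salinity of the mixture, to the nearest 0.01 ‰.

20.57 ‰

By conservation of dissolved salt,
salt = 30,700,000×5.5 + 25,100,000×23.2 + 29,100,000×34.2 = 168,850,000 + 582,320,000 + 995,220,000 = 1,746,390,000
volume = 30,700,000 + 25,100,000 + 29,100,000 = 84,900,000 m³
S = 1,746,390,000 / 84,900,000 = 20.57 ‰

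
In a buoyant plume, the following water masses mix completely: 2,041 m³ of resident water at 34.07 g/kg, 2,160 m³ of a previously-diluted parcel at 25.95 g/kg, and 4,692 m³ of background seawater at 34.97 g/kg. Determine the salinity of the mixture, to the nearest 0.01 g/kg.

32.57 g/kg

Mass of salt is conserved:
salt = 2,041×34.07 + 2,160×25.95 + 4,692×34.97 = 69,536.87 + 56,052 + 164,079.24 = 289,668.11
volume = 2,041 + 2,160 + 4,692 = 8,893 m³
S = 289,668.11 / 8,893 = 32.5726 g/kg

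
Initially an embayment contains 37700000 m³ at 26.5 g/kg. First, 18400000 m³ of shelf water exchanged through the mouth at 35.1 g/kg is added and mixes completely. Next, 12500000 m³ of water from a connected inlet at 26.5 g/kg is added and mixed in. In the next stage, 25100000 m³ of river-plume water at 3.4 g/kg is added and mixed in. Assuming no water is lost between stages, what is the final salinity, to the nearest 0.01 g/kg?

Total salt / total volume:
Initial salt = 37,700,000×26.5 = 999,050,000
After stage 1: salt = 999,050,000 + 18,400,000×35.1 = 1,644,890,000; volume = 56,100,000 m³; S = 29.321 g/kg
After stage 2: salt = 1,644,890,000 + 12,500,000×26.5 = 1,976,140,000; volume = 68,600,000 m³; S = 28.807 g/kg
After stage 3: salt = 1,976,140,000 + 25,100,000×3.4 = 2,061,480,000; volume = 93,700,000 m³
S = 2,061,480,000 / 93,700,000 = 22.0009 g/kg

22.00 g/kg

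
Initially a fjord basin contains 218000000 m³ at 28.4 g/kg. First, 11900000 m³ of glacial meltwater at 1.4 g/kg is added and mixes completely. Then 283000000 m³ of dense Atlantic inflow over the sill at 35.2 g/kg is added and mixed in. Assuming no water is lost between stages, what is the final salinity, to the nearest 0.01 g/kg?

By conservation of dissolved salt,
Initial salt = 218,000,000×28.4 = 6,191,200,000
After stage 1: salt = 6,191,200,000 + 11,900,000×1.4 = 6,207,860,000; volume = 229,900,000 m³; S = 27.002 g/kg
After stage 2: salt = 6,207,860,000 + 283,000,000×35.2 = 16,169,460,000; volume = 512,900,000 m³
S = 16,169,460,000 / 512,900,000 = 31.5256 g/kg

31.53 g/kg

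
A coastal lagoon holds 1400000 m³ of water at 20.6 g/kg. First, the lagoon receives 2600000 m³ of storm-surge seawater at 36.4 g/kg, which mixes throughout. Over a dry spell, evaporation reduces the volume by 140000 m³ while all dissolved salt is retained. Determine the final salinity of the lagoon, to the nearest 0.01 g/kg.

31.99 g/kg

After mixing: salt = 1,400,000×20.6 + 2,600,000×36.4 = 123,480,000; volume = 4,000,000 m³
After evaporation: salt unchanged = 123,480,000; volume = 4,000,000 − 140,000 = 3,860,000 m³
S = 123,480,000 / 3,860,000 = 31.9896 g/kg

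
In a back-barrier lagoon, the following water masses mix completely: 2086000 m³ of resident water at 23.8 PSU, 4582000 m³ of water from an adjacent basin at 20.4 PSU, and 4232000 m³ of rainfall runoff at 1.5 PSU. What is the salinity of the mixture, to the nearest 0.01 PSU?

By conservation of dissolved salt,
salt = 2,086,000×23.8 + 4,582,000×20.4 + 4,232,000×1.5 = 49,646,800 + 93,472,800 + 6,348,000 = 149,467,600
volume = 2,086,000 + 4,582,000 + 4,232,000 = 10,900,000 m³
S = 149,467,600 / 10,900,000 = 13.7126 PSU

13.71 PSU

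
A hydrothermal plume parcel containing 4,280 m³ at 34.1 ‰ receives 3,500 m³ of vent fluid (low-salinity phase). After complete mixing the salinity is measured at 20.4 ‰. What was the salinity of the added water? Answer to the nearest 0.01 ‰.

3.65 ‰

Salt balance: 4,280×34.1 + 3,500×S = 7,780×20.4
145,948 + 3,500·S = 158,712
S = (158,712 − 145,948) / 3,500 = 3.6469 ‰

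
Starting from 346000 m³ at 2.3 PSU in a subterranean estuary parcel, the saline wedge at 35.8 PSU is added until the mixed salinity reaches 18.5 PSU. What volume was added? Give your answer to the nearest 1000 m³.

Salt balance: 346,000×2.3 + V×35.8 = (346,000+V)×18.5
795,800 + 35.8V = 6,401,000 + 18.5V
5,605,200 = 17.3V
V = 324,000 m³

324000 m³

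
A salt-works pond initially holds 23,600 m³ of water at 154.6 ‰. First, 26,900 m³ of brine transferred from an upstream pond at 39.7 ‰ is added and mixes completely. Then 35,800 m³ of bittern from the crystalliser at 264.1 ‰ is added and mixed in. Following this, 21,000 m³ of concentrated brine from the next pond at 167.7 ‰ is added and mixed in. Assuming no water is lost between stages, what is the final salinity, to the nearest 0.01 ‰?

Weighted by volume,
Initial salt = 23,600×154.6 = 3,648,560
After stage 1: salt = 3,648,560 + 26,900×39.7 = 4,716,490; volume = 50,500 m³; S = 93.396 ‰
After stage 2: salt = 4,716,490 + 35,800×264.1 = 14,171,270; volume = 86,300 m³; S = 164.209 ‰
After stage 3: salt = 14,171,270 + 21,000×167.7 = 17,692,970; volume = 107,300 m³
S = 17,692,970 / 107,300 = 164.8925 ‰

164.89 ‰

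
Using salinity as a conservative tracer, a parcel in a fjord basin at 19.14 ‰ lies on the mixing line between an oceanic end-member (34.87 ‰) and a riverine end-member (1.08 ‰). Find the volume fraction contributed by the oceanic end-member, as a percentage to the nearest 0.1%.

53.4%

Let g be the oceanic fraction. Salt balance per unit volume:
g×34.87 + (1−g)×1.08 = 19.14
g = (19.14 − 1.08) / (34.87 − 1.08) = 18.06/33.79 = 0.5345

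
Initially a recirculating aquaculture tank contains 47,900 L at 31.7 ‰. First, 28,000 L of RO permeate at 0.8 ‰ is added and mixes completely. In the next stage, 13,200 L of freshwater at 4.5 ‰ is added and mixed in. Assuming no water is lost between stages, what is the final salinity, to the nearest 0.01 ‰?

Conserving salt mass:
Initial salt = 47,900×31.7 = 1,518,430
After stage 1: salt = 1,518,430 + 28,000×0.8 = 1,540,830; volume = 75,900 L; S = 20.301 ‰
After stage 2: salt = 1,540,830 + 13,200×4.5 = 1,600,230; volume = 89,100 L
S = 1,600,230 / 89,100 = 17.9599 ‰

17.96 ‰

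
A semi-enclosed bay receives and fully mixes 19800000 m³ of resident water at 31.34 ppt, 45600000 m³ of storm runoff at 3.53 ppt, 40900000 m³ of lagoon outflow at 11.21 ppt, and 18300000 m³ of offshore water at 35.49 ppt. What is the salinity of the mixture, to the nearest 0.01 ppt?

15.16 ppt

Conserving salt mass:
salt = 19,800,000×31.34 + 45,600,000×3.53 + 40,900,000×11.21 + 18,300,000×35.49 = 620,532,000 + 160,968,000 + 458,489,000 + 649,467,000 = 1,889,456,000
volume = 19,800,000 + 45,600,000 + 40,900,000 + 18,300,000 = 124,600,000 m³
S = 1,889,456,000 / 124,600,000 = 15.1642 ppt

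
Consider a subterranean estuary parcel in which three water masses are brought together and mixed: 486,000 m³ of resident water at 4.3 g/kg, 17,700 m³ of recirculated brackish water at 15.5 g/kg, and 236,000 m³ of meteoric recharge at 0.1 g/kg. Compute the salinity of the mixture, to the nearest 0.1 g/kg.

By conservation of dissolved salt,
salt = 486,000×4.3 + 17,700×15.5 + 236,000×0.1 = 2,089,800 + 274,350 + 23,600 = 2,387,750
volume = 486,000 + 17,700 + 236,000 = 739,700 m³
S = 2,387,750 / 739,700 = 3.228 g/kg

3.2 g/kg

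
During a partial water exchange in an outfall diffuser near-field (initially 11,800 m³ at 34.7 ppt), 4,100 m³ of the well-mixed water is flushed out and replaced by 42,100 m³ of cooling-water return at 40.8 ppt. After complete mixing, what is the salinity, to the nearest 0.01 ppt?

39.86 ppt

Remaining after removal: 7,700 m³ at 34.7 ppt (salt = 267,190)
After addition: salt = 267,190 + 42,100×40.8 = 1,984,870; volume = 49,800 m³
S = 1,984,870 / 49,800 = 39.8568 ppt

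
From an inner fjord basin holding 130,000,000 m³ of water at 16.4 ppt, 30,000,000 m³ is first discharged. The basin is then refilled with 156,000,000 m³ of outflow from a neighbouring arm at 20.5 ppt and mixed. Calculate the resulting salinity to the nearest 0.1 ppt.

18.9 ppt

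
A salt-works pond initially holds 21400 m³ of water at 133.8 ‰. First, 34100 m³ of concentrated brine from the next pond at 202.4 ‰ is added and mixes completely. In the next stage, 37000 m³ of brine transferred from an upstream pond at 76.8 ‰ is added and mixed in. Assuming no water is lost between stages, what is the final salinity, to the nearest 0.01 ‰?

136.29 ‰

Conserving salt mass:
Initial salt = 21,400×133.8 = 2,863,320
After stage 1: salt = 2,863,320 + 34,100×202.4 = 9,765,160; volume = 55,500 m³; S = 175.949 ‰
After stage 2: salt = 9,765,160 + 37,000×76.8 = 12,606,760; volume = 92,500 m³
S = 12,606,760 / 92,500 = 136.2893 ‰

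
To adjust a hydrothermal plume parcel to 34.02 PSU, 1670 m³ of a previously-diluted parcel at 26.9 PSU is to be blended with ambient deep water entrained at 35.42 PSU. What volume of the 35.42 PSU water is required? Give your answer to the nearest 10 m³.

8490 m³

Salt balance: 1,670×26.9 + V×35.42 = (1,670+V)×34.02
44,923 + 35.42V = 56,813.4 + 34.02V
11,890.4 = 1.4V
V = 8,493.14 m³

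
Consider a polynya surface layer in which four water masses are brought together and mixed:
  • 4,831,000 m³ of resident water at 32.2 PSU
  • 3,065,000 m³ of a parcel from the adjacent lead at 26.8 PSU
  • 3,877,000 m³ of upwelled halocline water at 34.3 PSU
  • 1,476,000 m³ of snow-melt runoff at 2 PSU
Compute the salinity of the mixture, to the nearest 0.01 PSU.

By conservation of dissolved salt,
salt = 4,831,000×32.2 + 3,065,000×26.8 + 3,877,000×34.3 + 1,476,000×2 = 155,558,200 + 82,142,000 + 132,981,100 + 2,952,000 = 373,633,300
volume = 4,831,000 + 3,065,000 + 3,877,000 + 1,476,000 = 13,249,000 m³
S = 373,633,300 / 13,249,000 = 28.2009 PSU

28.20 PSU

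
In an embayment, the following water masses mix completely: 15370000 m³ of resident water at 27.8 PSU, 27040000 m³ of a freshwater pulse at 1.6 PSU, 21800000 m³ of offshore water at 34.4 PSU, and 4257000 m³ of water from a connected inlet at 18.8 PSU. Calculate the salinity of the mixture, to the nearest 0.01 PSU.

18.99 PSU

Total salt / total volume:
salt = 15,370,000×27.8 + 27,040,000×1.6 + 21,800,000×34.4 + 4,257,000×18.8 = 427,286,000 + 43,264,000 + 749,920,000 + 80,031,600 = 1,300,501,600
volume = 15,370,000 + 27,040,000 + 21,800,000 + 4,257,000 = 68,467,000 m³
S = 1,300,501,600 / 68,467,000 = 18.9946 PSU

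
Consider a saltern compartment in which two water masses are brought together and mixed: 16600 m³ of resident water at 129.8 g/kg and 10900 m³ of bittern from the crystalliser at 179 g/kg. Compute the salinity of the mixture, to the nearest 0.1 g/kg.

Salt balance:
salt = 16,600×129.8 + 10,900×179 = 2,154,680 + 1,951,100 = 4,105,780
volume = 16,600 + 10,900 = 27,500 m³
S = 4,105,780 / 27,500 = 149.301 g/kg

149.3 g/kg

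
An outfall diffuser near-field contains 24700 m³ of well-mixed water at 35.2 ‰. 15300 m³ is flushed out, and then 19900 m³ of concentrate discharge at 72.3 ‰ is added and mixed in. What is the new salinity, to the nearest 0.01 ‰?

60.40 ‰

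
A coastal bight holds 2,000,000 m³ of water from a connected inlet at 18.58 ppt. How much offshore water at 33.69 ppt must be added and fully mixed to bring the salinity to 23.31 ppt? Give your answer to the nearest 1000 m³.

911000 m³

Salt balance: 2,000,000×18.58 + V×33.69 = (2,000,000+V)×23.31
37,160,000 + 33.69V = 46,620,000 + 23.31V
9,460,000 = 10.38V
V = 911,368.02 m³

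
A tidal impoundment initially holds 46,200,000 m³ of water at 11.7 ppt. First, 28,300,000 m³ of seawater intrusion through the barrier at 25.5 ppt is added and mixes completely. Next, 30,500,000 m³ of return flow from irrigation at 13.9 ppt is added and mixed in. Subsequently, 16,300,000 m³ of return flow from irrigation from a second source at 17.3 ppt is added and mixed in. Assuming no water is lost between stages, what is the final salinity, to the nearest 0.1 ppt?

By conservation of dissolved salt,
Initial salt = 46,200,000×11.7 = 540,540,000
After stage 1: salt = 540,540,000 + 28,300,000×25.5 = 1,262,190,000; volume = 74,500,000 m³; S = 16.942 ppt
After stage 2: salt = 1,262,190,000 + 30,500,000×13.9 = 1,686,140,000; volume = 105,000,000 m³; S = 16.058 ppt
After stage 3: salt = 1,686,140,000 + 16,300,000×17.3 = 1,968,130,000; volume = 121,300,000 m³
S = 1,968,130,000 / 121,300,000 = 16.2253 ppt

16.2 ppt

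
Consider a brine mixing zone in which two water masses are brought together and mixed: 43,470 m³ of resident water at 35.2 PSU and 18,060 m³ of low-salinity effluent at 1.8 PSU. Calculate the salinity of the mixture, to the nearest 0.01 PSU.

Mass of salt is conserved:
salt = 43,470×35.2 + 18,060×1.8 = 1,530,144 + 32,508 = 1,562,652
volume = 43,470 + 18,060 = 61,530 m³
S = 1,562,652 / 61,530 = 25.3966 PSU

25.40 PSU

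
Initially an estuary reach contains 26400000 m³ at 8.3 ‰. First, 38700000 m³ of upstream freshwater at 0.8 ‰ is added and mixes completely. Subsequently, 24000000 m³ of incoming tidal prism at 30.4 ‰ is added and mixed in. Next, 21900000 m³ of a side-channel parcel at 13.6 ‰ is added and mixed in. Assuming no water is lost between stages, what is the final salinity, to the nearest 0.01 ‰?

11.51 ‰

Salt balance:
Initial salt = 26,400,000×8.3 = 219,120,000
After stage 1: salt = 219,120,000 + 38,700,000×0.8 = 250,080,000; volume = 65,100,000 m³; S = 3.841 ‰
After stage 2: salt = 250,080,000 + 24,000,000×30.4 = 979,680,000; volume = 89,100,000 m³; S = 10.995 ‰
After stage 3: salt = 979,680,000 + 21,900,000×13.6 = 1,277,520,000; volume = 111,000,000 m³
S = 1,277,520,000 / 111,000,000 = 11.5092 ‰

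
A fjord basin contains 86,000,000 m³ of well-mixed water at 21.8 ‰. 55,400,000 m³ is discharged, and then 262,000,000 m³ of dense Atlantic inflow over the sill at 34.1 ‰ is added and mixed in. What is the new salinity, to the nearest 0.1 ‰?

32.8 ‰

Remaining after removal: 30,600,000 m³ at 21.8 ‰ (salt = 667,080,000)
After addition: salt = 667,080,000 + 262,000,000×34.1 = 9,601,280,000; volume = 292,600,000 m³
S = 9,601,280,000 / 292,600,000 = 32.8137 ‰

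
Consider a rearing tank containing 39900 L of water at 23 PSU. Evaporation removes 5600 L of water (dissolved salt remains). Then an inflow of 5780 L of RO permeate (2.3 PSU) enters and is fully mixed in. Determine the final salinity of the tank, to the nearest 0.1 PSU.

After evaporation: salt = 39,900×23 = 917,700; volume = 39,900 − 5,600 = 34,300 L
After mixing: salt = 917,700 + 5,780×2.3 = 930,994; volume = 34,300 + 5,780 = 40,080 L
S = 930,994 / 40,080 = 23.2284 PSU

23.2 PSU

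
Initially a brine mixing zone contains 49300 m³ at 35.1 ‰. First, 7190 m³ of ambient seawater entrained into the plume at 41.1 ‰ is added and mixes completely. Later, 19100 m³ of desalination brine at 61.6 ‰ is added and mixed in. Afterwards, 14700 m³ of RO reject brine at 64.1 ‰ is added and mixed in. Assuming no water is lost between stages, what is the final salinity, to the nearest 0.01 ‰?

45.91 ‰

Conserving salt mass:
Initial salt = 49,300×35.1 = 1,730,430
After stage 1: salt = 1,730,430 + 7,190×41.1 = 2,025,939; volume = 56,490 m³; S = 35.864 ‰
After stage 2: salt = 2,025,939 + 19,100×61.6 = 3,202,499; volume = 75,590 m³; S = 42.367 ‰
After stage 3: salt = 3,202,499 + 14,700×64.1 = 4,144,769; volume = 90,290 m³
S = 4,144,769 / 90,290 = 45.9051 ‰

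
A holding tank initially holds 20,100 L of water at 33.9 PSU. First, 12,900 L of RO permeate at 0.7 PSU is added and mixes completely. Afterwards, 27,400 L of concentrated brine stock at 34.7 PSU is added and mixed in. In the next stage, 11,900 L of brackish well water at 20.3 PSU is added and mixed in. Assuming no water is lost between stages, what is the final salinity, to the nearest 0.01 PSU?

26.04 PSU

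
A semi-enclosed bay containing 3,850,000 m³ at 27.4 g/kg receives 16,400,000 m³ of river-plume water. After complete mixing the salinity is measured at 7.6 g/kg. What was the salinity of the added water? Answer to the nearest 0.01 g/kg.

Salt balance: 3,850,000×27.4 + 16,400,000×S = 20,250,000×7.6
105,490,000 + 16,400,000·S = 153,900,000
S = (153,900,000 − 105,490,000) / 16,400,000 = 2.9518 g/kg

2.95 g/kg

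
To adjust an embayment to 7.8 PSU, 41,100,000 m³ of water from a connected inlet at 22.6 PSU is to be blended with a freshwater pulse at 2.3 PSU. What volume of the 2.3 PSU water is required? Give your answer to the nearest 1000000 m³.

Salt balance: 41,100,000×22.6 + V×2.3 = (41,100,000+V)×7.8
928,860,000 + 2.3V = 320,580,000 + 7.8V
608,280,000 = 5.5V
V = 110,596,363.64 m³

111000000 m³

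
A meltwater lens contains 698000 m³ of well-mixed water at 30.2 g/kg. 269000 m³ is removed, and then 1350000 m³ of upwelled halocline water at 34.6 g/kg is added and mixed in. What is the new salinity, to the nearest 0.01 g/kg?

Remaining after removal: 429,000 m³ at 30.2 g/kg (salt = 12,955,800)
After addition: salt = 12,955,800 + 1,350,000×34.6 = 59,665,800; volume = 1,779,000 m³
S = 59,665,800 / 1,779,000 = 33.539 g/kg

33.54 g/kg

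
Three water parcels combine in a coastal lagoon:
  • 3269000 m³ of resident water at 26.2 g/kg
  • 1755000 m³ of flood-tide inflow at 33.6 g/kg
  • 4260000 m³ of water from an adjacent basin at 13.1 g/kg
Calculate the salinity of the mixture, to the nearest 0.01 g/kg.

21.59 g/kg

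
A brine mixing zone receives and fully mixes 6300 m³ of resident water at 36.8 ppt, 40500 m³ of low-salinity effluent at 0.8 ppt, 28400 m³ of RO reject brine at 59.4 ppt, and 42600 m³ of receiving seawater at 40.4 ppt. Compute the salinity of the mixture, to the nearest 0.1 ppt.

31.2 ppt

Weighted by volume,
salt = 6,300×36.8 + 40,500×0.8 + 28,400×59.4 + 42,600×40.4 = 231,840 + 32,400 + 1,686,960 + 1,721,040 = 3,672,240
volume = 6,300 + 40,500 + 28,400 + 42,600 = 117,800 m³
S = 3,672,240 / 117,800 = 31.174 ppt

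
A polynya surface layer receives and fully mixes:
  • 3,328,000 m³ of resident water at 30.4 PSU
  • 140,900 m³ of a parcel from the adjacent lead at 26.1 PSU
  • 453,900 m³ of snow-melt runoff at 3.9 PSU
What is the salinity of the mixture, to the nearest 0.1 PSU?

27.2 PSU

Conserving salt mass:
salt = 3,328,000×30.4 + 140,900×26.1 + 453,900×3.9 = 101,171,200 + 3,677,490 + 1,770,210 = 106,618,900
volume = 3,328,000 + 140,900 + 453,900 = 3,922,800 m³
S = 106,618,900 / 3,922,800 = 27.179 PSU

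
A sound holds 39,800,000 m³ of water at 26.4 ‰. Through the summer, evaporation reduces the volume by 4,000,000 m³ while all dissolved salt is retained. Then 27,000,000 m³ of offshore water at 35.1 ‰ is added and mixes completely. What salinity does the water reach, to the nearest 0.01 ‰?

After evaporation: salt = 39,800,000×26.4 = 1,050,720,000; volume = 39,800,000 − 4,000,000 = 35,800,000 m³
After mixing: salt = 1,050,720,000 + 27,000,000×35.1 = 1,998,420,000; volume = 35,800,000 + 27,000,000 = 62,800,000 m³
S = 1,998,420,000 / 62,800,000 = 31.822 ‰

31.82 ‰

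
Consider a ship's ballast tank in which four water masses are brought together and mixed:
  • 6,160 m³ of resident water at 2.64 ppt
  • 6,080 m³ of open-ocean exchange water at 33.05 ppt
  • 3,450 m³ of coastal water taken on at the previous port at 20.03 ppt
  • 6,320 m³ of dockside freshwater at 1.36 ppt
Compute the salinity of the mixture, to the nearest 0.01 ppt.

Conserving salt mass:
salt = 6,160×2.64 + 6,080×33.05 + 3,450×20.03 + 6,320×1.36 = 16,262.4 + 200,944 + 69,103.5 + 8,595.2 = 294,905.1
volume = 6,160 + 6,080 + 3,450 + 6,320 = 22,010 m³
S = 294,905.1 / 22,010 = 13.3987 ppt

13.40 ppt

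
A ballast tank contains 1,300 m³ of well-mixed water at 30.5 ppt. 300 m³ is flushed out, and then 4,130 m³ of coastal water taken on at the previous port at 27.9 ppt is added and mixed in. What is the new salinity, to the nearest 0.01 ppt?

Remaining after removal: 1,000 m³ at 30.5 ppt (salt = 30,500)
After addition: salt = 30,500 + 4,130×27.9 = 145,727; volume = 5,130 m³
S = 145,727 / 5,130 = 28.4068 ppt

28.41 ppt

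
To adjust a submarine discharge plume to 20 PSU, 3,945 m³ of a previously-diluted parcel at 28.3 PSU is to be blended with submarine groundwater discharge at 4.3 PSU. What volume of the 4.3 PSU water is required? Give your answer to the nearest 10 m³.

2090 m³

Salt balance: 3,945×28.3 + V×4.3 = (3,945+V)×20
111,643.5 + 4.3V = 78,900 + 20V
32,743.5 = 15.7V
V = 2,085.57 m³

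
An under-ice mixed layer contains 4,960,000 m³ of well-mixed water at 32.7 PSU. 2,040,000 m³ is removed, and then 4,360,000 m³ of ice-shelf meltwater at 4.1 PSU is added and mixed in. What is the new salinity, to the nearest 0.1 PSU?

15.6 PSU

Remaining after removal: 2,920,000 m³ at 32.7 PSU (salt = 95,484,000)
After addition: salt = 95,484,000 + 4,360,000×4.1 = 113,360,000; volume = 7,280,000 m³
S = 113,360,000 / 7,280,000 = 15.5714 PSU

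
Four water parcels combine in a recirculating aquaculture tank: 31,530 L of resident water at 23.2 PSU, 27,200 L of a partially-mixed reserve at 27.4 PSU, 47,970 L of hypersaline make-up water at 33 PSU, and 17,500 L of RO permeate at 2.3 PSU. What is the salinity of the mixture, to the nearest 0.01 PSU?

24.96 PSU

Mass of salt is conserved:
salt = 31,530×23.2 + 27,200×27.4 + 47,970×33 + 17,500×2.3 = 731,496 + 745,280 + 1,583,010 + 40,250 = 3,100,036
volume = 31,530 + 27,200 + 47,970 + 17,500 = 124,200 L
S = 3,100,036 / 124,200 = 24.96 PSU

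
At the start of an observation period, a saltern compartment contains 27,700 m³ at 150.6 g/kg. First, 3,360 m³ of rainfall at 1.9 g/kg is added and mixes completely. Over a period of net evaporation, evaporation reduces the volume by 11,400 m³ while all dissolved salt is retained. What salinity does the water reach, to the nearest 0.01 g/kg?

212.51 g/kg

After mixing: salt = 27,700×150.6 + 3,360×1.9 = 4,178,004; volume = 31,060 m³
After evaporation: salt unchanged = 4,178,004; volume = 31,060 − 11,400 = 19,660 m³
S = 4,178,004 / 19,660 = 212.5129 g/kg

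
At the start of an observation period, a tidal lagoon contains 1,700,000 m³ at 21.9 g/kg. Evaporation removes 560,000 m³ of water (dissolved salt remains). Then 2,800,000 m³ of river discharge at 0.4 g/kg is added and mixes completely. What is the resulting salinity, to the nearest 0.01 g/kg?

9.73 g/kg

After evaporation: salt = 1,700,000×21.9 = 37,230,000; volume = 1,700,000 − 560,000 = 1,140,000 m³
After mixing: salt = 37,230,000 + 2,800,000×0.4 = 38,350,000; volume = 1,140,000 + 2,800,000 = 3,940,000 m³
S = 38,350,000 / 3,940,000 = 9.7335 g/kg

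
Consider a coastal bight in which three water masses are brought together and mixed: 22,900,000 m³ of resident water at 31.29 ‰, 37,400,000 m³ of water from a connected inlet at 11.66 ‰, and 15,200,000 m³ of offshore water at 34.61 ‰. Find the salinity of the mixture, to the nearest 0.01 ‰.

22.23 ‰

Conserving salt mass:
salt = 22,900,000×31.29 + 37,400,000×11.66 + 15,200,000×34.61 = 716,541,000 + 436,084,000 + 526,072,000 = 1,678,697,000
volume = 22,900,000 + 37,400,000 + 15,200,000 = 75,500,000 m³
S = 1,678,697,000 / 75,500,000 = 22.2344 ‰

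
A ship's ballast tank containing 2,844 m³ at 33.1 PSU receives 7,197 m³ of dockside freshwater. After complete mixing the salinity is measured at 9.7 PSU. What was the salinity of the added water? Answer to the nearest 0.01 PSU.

0.45 PSU

Salt balance: 2,844×33.1 + 7,197×S = 10,041×9.7
94,136.4 + 7,197·S = 97,397.7
S = (97,397.7 − 94,136.4) / 7,197 = 0.4531 PSU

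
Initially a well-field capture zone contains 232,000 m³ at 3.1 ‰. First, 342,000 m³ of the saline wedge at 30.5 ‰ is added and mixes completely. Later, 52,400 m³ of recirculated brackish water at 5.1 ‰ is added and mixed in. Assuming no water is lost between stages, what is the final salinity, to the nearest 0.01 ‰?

Conserving salt mass:
Initial salt = 232,000×3.1 = 719,200
After stage 1: salt = 719,200 + 342,000×30.5 = 11,150,200; volume = 574,000 m³; S = 19.425 ‰
After stage 2: salt = 11,150,200 + 52,400×5.1 = 11,417,440; volume = 626,400 m³
S = 11,417,440 / 626,400 = 18.2271 ‰

18.23 ‰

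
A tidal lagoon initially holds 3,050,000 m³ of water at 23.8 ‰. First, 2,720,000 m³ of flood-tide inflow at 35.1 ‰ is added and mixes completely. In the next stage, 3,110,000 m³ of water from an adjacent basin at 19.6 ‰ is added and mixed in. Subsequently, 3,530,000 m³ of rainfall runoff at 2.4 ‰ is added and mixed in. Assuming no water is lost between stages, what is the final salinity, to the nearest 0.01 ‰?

Mass of salt is conserved:
Initial salt = 3,050,000×23.8 = 72,590,000
After stage 1: salt = 72,590,000 + 2,720,000×35.1 = 168,062,000; volume = 5,770,000 m³; S = 29.127 ‰
After stage 2: salt = 168,062,000 + 3,110,000×19.6 = 229,018,000; volume = 8,880,000 m³; S = 25.79 ‰
After stage 3: salt = 229,018,000 + 3,530,000×2.4 = 237,490,000; volume = 12,410,000 m³
S = 237,490,000 / 12,410,000 = 19.137 ‰

19.14 ‰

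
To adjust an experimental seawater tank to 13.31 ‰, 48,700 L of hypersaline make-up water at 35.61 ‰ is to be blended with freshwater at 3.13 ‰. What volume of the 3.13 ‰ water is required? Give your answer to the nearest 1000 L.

107000 L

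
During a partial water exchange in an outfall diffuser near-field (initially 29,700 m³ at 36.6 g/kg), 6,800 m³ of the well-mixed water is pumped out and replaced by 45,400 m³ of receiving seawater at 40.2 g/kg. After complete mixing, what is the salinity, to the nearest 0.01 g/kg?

38.99 g/kg

Remaining after removal: 22,900 m³ at 36.6 g/kg (salt = 838,140)
After addition: salt = 838,140 + 45,400×40.2 = 2,663,220; volume = 68,300 m³
S = 2,663,220 / 68,300 = 38.993 g/kg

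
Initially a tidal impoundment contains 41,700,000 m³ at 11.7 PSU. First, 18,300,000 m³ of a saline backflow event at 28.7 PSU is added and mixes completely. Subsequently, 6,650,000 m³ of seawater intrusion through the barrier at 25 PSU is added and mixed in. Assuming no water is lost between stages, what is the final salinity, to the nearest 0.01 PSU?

Salt balance:
Initial salt = 41,700,000×11.7 = 487,890,000
After stage 1: salt = 487,890,000 + 18,300,000×28.7 = 1,013,100,000; volume = 60,000,000 m³; S = 16.885 PSU
After stage 2: salt = 1,013,100,000 + 6,650,000×25 = 1,179,350,000; volume = 66,650,000 m³
S = 1,179,350,000 / 66,650,000 = 17.6947 PSU

17.69 PSU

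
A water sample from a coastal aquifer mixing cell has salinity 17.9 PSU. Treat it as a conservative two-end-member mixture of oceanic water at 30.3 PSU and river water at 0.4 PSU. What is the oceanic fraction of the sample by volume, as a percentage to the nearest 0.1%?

Let g be the oceanic fraction. Salt balance per unit volume:
g×30.3 + (1−g)×0.4 = 17.9
g = (17.9 − 0.4) / (30.3 − 0.4) = 17.5/29.9 = 0.5853

58.5%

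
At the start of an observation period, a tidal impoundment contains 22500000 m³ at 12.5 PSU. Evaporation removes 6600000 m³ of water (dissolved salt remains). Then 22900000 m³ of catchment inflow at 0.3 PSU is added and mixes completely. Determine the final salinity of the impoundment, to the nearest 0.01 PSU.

7.43 PSU

After evaporation: salt = 22,500,000×12.5 = 281,250,000; volume = 22,500,000 − 6,600,000 = 15,900,000 m³
After mixing: salt = 281,250,000 + 22,900,000×0.3 = 288,120,000; volume = 15,900,000 + 22,900,000 = 38,800,000 m³
S = 288,120,000 / 38,800,000 = 7.4258 PSU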